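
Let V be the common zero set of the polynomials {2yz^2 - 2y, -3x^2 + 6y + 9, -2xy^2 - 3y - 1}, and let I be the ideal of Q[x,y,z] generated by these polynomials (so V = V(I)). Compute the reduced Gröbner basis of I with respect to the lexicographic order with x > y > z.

This is the nonlinear analogue of row-reducing a linear system.

f_1 = 2yz^2 - 2y, LT = yz^2.
f_2 = -3x^2 + 6y + 9, LT = x^2.
f_3 = -2xy^2 - 3y - 1, LT = xy^2.

S(f_1,f_3): lcm = xy^2z^2. S = -xy^2 - 3/2yz^2 - 1/2z^2.
  reduce S modulo (f_1, f_2, f_3):
  remainder -1/2z^2 + 1/2 ≠ 0; add g_4 = -1/2z^2 + 1/2 to the basis.

S(f_2,f_3): lcm = x^2y^2. S = -3/2xy - 1/2x - 2y^3 - 3y^2.
  reduce S modulo (f_1, f_2, f_3, g_4):
  remainder -3/2xy - 1/2x - 2y^3 - 3y^2 ≠ 0; add g_5 = -3/2xy - 1/2x - 2y^3 - 3y^2 to the basis.

S(f_3,g_5): lcm = xy^2. S = -1/3xy - 4/3y^4 - 2y^3 + 3/2y + 1/2.
  reduce S modulo (f_1, f_2, f_3, g_4, g_5):
  remainder 1/9x - 4/3y^4 - 14/9y^3 + 2/3y^2 + 3/2y + 1/2 ≠ 0; add g_6 = 1/9x - 4/3y^4 - 14/9y^3 + 2/3y^2 + 3/2y + 1/2 to the basis.

S(f_3,g_6): lcm = xy^2. S = 12y^6 + 14y^5 - 6y^4 - 27/2y^3 - 9/2y^2 + 3/2y + 1/2.
  reduce S modulo (f_1, f_2, f_3, g_4, g_5, g_6):
  remainder 12y^6 + 14y^5 - 6y^4 - 27/2y^3 - 9/2y^2 + 3/2y + 1/2 ≠ 0; add g_7 = 12y^6 + 14y^5 - 6y^4 - 27/2y^3 - 9/2y^2 + 3/2y + 1/2 to the basis.

S(g_5,g_6): lcm = xy. S = 1/3x + 12y^5 + 14y^4 - 14/3y^3 - 23/2y^2 - 9/2y.
  reduce S modulo (f_1, f_2, f_3, g_4, g_5, g_6, g_7):
  remainder 12y^5 + 18y^4 - 27/2y^2 - 9y - 3/2 ≠ 0; add g_8 = 12y^5 + 18y^4 - 27/2y^2 - 9y - 3/2 to the basis.

The other S-polynomials (S(f_1,f_2), S(f_1,g_4), S(f_2,g_4), S(f_3,g_4), S(f_1,g_5), S(f_2,g_5), S(g_4,g_5), S(f_1,g_6), S(f_2,g_6), S(g_4,g_6), S(f_1,g_7), S(f_2,g_7), S(f_3,g_7), S(g_4,g_7), S(g_5,g_7), S(g_6,g_7), S(f_1,g_8), S(f_2,g_8), S(f_3,g_8), S(g_4,g_8), S(g_5,g_8), S(g_6,g_8), S(g_7,g_8)) all reduce to 0 modulo the current basis, so we have a Gröbner basis.
Inter-reduce: drop elements whose leading term is divisible by another's, tail-reduce, and make monic.

G = {x - 12y^4 - 14y^3 + 6y^2 + 27/2y + 9/2, y^5 + 3/2y^4 - 9/8y^2 - 3/4y - 1/8, z^2 - 1}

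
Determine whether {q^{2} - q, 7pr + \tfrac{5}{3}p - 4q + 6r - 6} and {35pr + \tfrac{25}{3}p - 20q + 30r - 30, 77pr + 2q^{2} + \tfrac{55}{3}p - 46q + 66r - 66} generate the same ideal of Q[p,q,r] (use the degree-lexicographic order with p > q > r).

Yes, the ideals are equal.

For a fixed monomial order, each ideal has a unique reduced Gröbner basis; comparing bases decides equality.
Buchberger on the first generating set:
f_1 = q^{2} - q, LT = q^{2}.
f_2 = 7pr + \tfrac{5}{3}p - 4q + 6r - 6, LT = pr.

The S-polynomials (S(f_1,f_2)) all reduce to 0 modulo the current basis, so we have a Gröbner basis.
Inter-reduce: drop elements whose leading term is divisible by another's, tail-reduce, and make monic.
Reduced Gröbner basis: {pr + \tfrac{5}{21}p - \tfrac{4}{7}q + \tfrac{6}{7}r - \tfrac{6}{7}, q^{2} - q}.

Buchberger on the second generating set:
h_1 = 35pr + \tfrac{25}{3}p - 20q + 30r - 30, LT = pr.
h_2 = 77pr + 2q^{2} + \tfrac{55}{3}p - 46q + 66r - 66, LT = pr.

S(h_1,h_2): lcm = pr. S = -\tfrac{2}{77}q^{2} + \tfrac{2}{77}q.
  leading term q^{2}: no divisor's leading term divides it; move -\tfrac{2}{77}q^{2} to the remainder.
  leading term q: no divisor's leading term divides it; move \tfrac{2}{77}q to the remainder.
  remainder -\tfrac{2}{77}q^{2} + \tfrac{2}{77}q ≠ 0; add k_3 = -\tfrac{2}{77}q^{2} + \tfrac{2}{77}q to the basis.

The other S-polynomials (S(h_1,k_3), S(h_2,k_3)) all reduce to 0 modulo the current basis, so we have a Gröbner basis.
Inter-reduce: drop elements whose leading term is divisible by another's, tail-reduce, and make monic.
Reduced Gröbner basis: {pr + \tfrac{5}{21}p - \tfrac{4}{7}q + \tfrac{6}{7}r - \tfrac{6}{7}, q^{2} - q}.

These coincide, so the ideals are equal.
The same test decides containment: I ⊆ J iff every generator of I reduces to 0 modulo a Gröbner basis of J.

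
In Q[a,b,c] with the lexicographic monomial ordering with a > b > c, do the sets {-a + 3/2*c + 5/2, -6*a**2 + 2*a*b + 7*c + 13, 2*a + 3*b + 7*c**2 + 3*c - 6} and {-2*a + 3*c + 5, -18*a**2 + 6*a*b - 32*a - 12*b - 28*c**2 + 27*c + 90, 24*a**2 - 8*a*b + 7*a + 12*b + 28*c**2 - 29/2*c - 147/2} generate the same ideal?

No, the ideals differ.

For a fixed monomial order, each ideal has a unique reduced Gröbner basis; comparing bases decides equality.
Buchberger on the first generating set:
f_1 = -a + 3/2*c + 5/2, LT = a.
f_2 = -6*a**2 + 2*a*b + 7*c + 13, LT = a**2.
f_3 = 2*a + 3*b + 7*c**2 + 3*c - 6, LT = a.

S(f_1,f_2): lcm = a**2. S = 1/3*a*b - 3/2*a*c - 5/2*a + 7/6*c + 13/6.
  reduce S modulo (f_1, f_2, f_3):
  remainder 1/2*b*c + 5/6*b - 9/4*c**2 - 19/3*c - 49/12 ≠ 0; add g_4 = 1/2*b*c + 5/6*b - 9/4*c**2 - 19/3*c - 49/12 to the basis.

S(f_1,f_3): lcm = a. S = -3/2*b - 7/2*c**2 - 3*c + 1/2.
  reduce S modulo (f_1, f_2, f_3, g_4):
  remainder -3/2*b - 7/2*c**2 - 3*c + 1/2 ≠ 0; add g_5 = -3/2*b - 7/2*c**2 - 3*c + 1/2 to the basis.

S(f_2,f_3): lcm = a**2. S = -11/6*a*b - 7/2*a*c**2 - 3/2*a*c + 3*a - 7/6*c - 13/6.
  reduce S modulo (f_1, f_2, f_3, g_4, g_5):
  remainder -21/4*c**3 - 187/8*c**2 - 141/4*c - 137/8 ≠ 0; add g_6 = -21/4*c**3 - 187/8*c**2 - 141/4*c - 137/8 to the basis.

The other S-polynomials (S(f_1,g_4), S(f_2,g_4), S(f_3,g_4), S(f_1,g_5), S(f_2,g_5), S(f_3,g_5), S(g_4,g_5), S(f_1,g_6), S(f_2,g_6), S(f_3,g_6), S(g_4,g_6), S(g_5,g_6)) all reduce to 0 modulo the current basis, so we have a Gröbner basis.
Inter-reduce: drop elements whose leading term is divisible by another's, tail-reduce, and make monic.
Reduced Gröbner basis: {a - 3/2*c - 5/2, b + 7/3*c**2 + 2*c - 1/3, c**3 + 187/42*c**2 + 47/7*c + 137/42}.

Buchberger on the second generating set:
h_1 = -2*a + 3*c + 5, LT = a.
h_2 = -18*a**2 + 6*a*b - 32*a - 12*b - 28*c**2 + 27*c + 90, LT = a**2.
h_3 = 24*a**2 - 8*a*b + 7*a + 12*b + 28*c**2 - 29/2*c - 147/2, LT = a**2.

S(h_1,h_2): lcm = a**2. S = 1/3*a*b - 3/2*a*c - 77/18*a - 2/3*b - 14/9*c**2 + 3/2*c + 5.
  reduce S modulo (h_1, h_2, h_3):
  remainder 1/2*b*c + 1/6*b - 137/36*c**2 - 26/3*c - 205/36 ≠ 0; add k_4 = 1/2*b*c + 1/6*b - 137/36*c**2 - 26/3*c - 205/36 to the basis.

S(h_1,h_3): lcm = a**2. S = 1/3*a*b - 3/2*a*c - 67/24*a - 1/2*b - 7/6*c**2 + 29/48*c + 49/16.
  reduce S modulo (h_1, h_2, h_3, k_4):
  remainder 1/6*b + 7/18*c**2 + 4/3*c + 16/9 ≠ 0; add k_5 = 1/6*b + 7/18*c**2 + 4/3*c + 16/9 to the basis.

S(k_4,k_5): lcm = b*c. S = 1/3*b - 7/3*c**3 - 281/18*c**2 - 28*c - 205/18.
  reduce S modulo (h_1, h_2, h_3, k_4, k_5):
  remainder -7/3*c**3 - 295/18*c**2 - 92/3*c - 269/18 ≠ 0; add k_6 = -7/3*c**3 - 295/18*c**2 - 92/3*c - 269/18 to the basis.

The other S-polynomials (S(h_2,h_3), S(h_1,k_4), S(h_2,k_4), S(h_3,k_4), S(h_1,k_5), S(h_2,k_5), S(h_3,k_5), S(h_1,k_6), S(h_2,k_6), S(h_3,k_6), S(k_4,k_6), S(k_5,k_6)) all reduce to 0 modulo the current basis, so we have a Gröbner basis.
Inter-reduce: drop elements whose leading term is divisible by another's, tail-reduce, and make monic.
Reduced Gröbner basis: {a - 3/2*c - 5/2, b + 7/3*c**2 + 8*c + 32/3, c**3 + 295/42*c**2 + 92/7*c + 269/42}.

Since the reduced bases disagree, the two ideals are not the same.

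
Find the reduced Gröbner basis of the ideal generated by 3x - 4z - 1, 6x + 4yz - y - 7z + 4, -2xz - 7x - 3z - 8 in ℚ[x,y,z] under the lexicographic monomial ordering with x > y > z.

f_1 = 3x - 4z - 1, LT = x.
f_2 = 6x + 4yz - y - 7z + 4, LT = x.
f_3 = -2xz - 7x - 3z - 8, LT = xz.

S(f_1,f_2): lcm = x. S = -⅔yz + ⅙y - ⅙z - 1.
  leading term yz: no divisor's leading term divides it; move -⅔yz to the remainder.
  leading term y: no divisor's leading term divides it; move ⅙y to the remainder.
  leading term z: no divisor's leading term divides it; move -⅙z to the remainder.
  leading term 1: no divisor's leading term divides it; move -1 to the remainder.
  remainder -⅔yz + ⅙y - ⅙z - 1 ≠ 0; add g_4 = -⅔yz + ⅙y - ⅙z - 1 to the basis.

S(f_1,f_3): lcm = xz. S = -7/2x - 4/3z² - 11/6z - 4.
  leading term x: subtract (-7/6)·f_1 from -7/2x - 4/3z² - 11/6z - 4 → -4/3z² - 13/2z - 31/6
  leading term z²: no divisor's leading term divides it; move -4/3z² to the remainder.
  leading term z: no divisor's leading term divides it; move -13/2z to the remainder.
  leading term 1: no divisor's leading term divides it; move -31/6 to the remainder.
  remainder -4/3z² - 13/2z - 31/6 ≠ 0; add g_5 = -4/3z² - 13/2z - 31/6 to the basis.

S(f_3,g_4): lcm = xyz. S = 15/4xy - ¼xz - 3/2x + 3/2yz + 4y.
  leading term xy: subtract (5/4y)·f_1 from 15/4xy - ¼xz - 3/2x + 3/2yz + 4y → -¼xz - 3/2x + 13/2yz + 21/4y
  leading term xz: subtract (-1/12z)·f_1 from -¼xz - 3/2x + 13/2yz + 21/4y → -3/2x + 13/2yz + 21/4y - ⅓z² - 1/12z
  leading term x: subtract (-½)·f_1 from -3/2x + 13/2yz + 21/4y - ⅓z² - 1/12z → 13/2yz + 21/4y - ⅓z² - 25/12z - ½
  leading term yz: subtract (-39/4)·g_4 from 13/2yz + 21/4y - ⅓z² - 25/12z - ½ → 55/8y - ⅓z² - 89/24z - 41/4
  leading term y: no divisor's leading term divides it; move 55/8y to the remainder.
  leading term z²: subtract (¼)·g_5 from -⅓z² - 89/24z - 41/4 → -25/12z - 215/24
  leading term z: no divisor's leading term divides it; move -25/12z to the remainder.
  leading term 1: no divisor's leading term divides it; move -215/24 to the remainder.
  remainder 55/8y - 25/12z - 215/24 ≠ 0; add g_6 = 55/8y - 25/12z - 215/24 to the basis.

The other S-polynomials (S(f_2,f_3), S(f_1,g_4), S(f_2,g_4), S(f_1,g_5), S(f_2,g_5), S(f_3,g_5), S(g_4,g_5), S(f_1,g_6), S(f_2,g_6), S(f_3,g_6), S(g_4,g_6), S(g_5,g_6)) all reduce to 0 modulo the current basis, so we have a Gröbner basis.
Inter-reduce: drop elements whose leading term is divisible by another's, tail-reduce, and make monic.

G = {x - 4/3z - ⅓, y - 10/33z - 43/33, z² + 39/8z + 31/8}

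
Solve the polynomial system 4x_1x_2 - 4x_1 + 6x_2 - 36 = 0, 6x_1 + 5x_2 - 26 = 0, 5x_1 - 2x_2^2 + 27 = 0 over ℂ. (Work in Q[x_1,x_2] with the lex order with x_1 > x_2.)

{(1, 4)}

Compute a lex Gröbner basis by Buchberger's algorithm.
f_1 = 4x_1x_2 - 4x_1 + 6x_2 - 36, LT = x_1x_2.
f_2 = 6x_1 + 5x_2 - 26, LT = x_1.
f_3 = 5x_1 - 2x_2^2 + 27, LT = x_1.

S(f_1,f_2): lcm = x_1x_2. S = -x_1 - 5/6x_2^2 + 35/6x_2 - 9.
  leading term x_1: subtract (-1/6)·f_2 from -x_1 - 5/6x_2^2 + 35/6x_2 - 9 → -5/6x_2^2 + 20/3x_2 - 40/3
  leading term x_2^2: no divisor's leading term divides it; move -5/6x_2^2 to the remainder.
  leading term x_2: no divisor's leading term divides it; move 20/3x_2 to the remainder.
  leading term 1: no divisor's leading term divides it; move -40/3 to the remainder.
  remainder -5/6x_2^2 + 20/3x_2 - 40/3 ≠ 0; add h_4 = -5/6x_2^2 + 20/3x_2 - 40/3 to the basis.

S(f_1,f_3): lcm = x_1x_2. S = -x_1 + 2/5x_2^3 - 39/10x_2 - 9.
  leading term x_1: subtract (-1/6)·f_2 from -x_1 + 2/5x_2^3 - 39/10x_2 - 9 → 2/5x_2^3 - 46/15x_2 - 40/3
  leading term x_2^3: subtract (-12/25x_2)·h_4 from 2/5x_2^3 - 46/15x_2 - 40/3 → 16/5x_2^2 - 142/15x_2 - 40/3
  leading term x_2^2: subtract (-96/25)·h_4 from 16/5x_2^2 - 142/15x_2 - 40/3 → 242/15x_2 - 968/15
  leading term x_2: no divisor's leading term divides it; move 242/15x_2 to the remainder.
  leading term 1: no divisor's leading term divides it; move -968/15 to the remainder.
  remainder 242/15x_2 - 968/15 ≠ 0; add h_5 = 242/15x_2 - 968/15 to the basis.

The other S-polynomials (S(f_2,f_3), S(f_1,h_4), S(f_2,h_4), S(f_3,h_4), S(f_1,h_5), S(f_2,h_5), S(f_3,h_5), S(h_4,h_5)) all reduce to 0 modulo the current basis, so we have a Gröbner basis.
Inter-reduce: drop elements whose leading term is divisible by another's, tail-reduce, and make monic.
Reduced Gröbner basis: {x_1 - 1, x_2 - 4}.

The lex basis is triangular: the last element involves only x_2. Solving x_2 - 4 = 0 gives x_2 ∈ {4}; substituting each value into the earlier elements determines the remaining variables.
  x_2 = 4: the earlier basis element becomes x_1 - 1 = 0, giving x_1 = 1 — point (1, 4).
Check: every point annihilates each of the original generators.
This is the nonlinear analogue of row-reducing a linear system.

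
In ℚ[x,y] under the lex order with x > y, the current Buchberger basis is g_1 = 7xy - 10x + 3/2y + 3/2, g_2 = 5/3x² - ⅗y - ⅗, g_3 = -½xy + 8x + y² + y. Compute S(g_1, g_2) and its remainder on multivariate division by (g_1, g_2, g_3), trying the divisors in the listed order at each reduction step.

S(g_1, g_2) = -10/7x² + 3/14xy + 3/14x + 9/25y² + 9/25y; remainder on division = 51/98x + 9/25y² - 981/4900y - 549/980.

lcm(LM(g_1), LM(g_2)) = x²y.
S = (lcm/LT(g_1))·g_1 − (lcm/LT(g_2))·g_2 = -10/7x² + 3/14xy + 3/14x + 9/25y² + 9/25y.
Reduce S modulo (g_1, g_2, g_3) in that order:
  leading term x²: subtract (-6/7)·g_2 from -10/7x² + 3/14xy + 3/14x + 9/25y² + 9/25y → 3/14xy + 3/14x + 9/25y² - 27/175y - 18/35
  leading term xy: subtract (3/98)·g_1 from 3/14xy + 3/14x + 9/25y² - 27/175y - 18/35 → 51/98x + 9/25y² - 981/4900y - 549/980
  leading term x: no divisor's leading term divides it; move 51/98x to the remainder.
  leading term y²: no divisor's leading term divides it; move 9/25y² to the remainder.
  leading term y: no divisor's leading term divides it; move -981/4900y to the remainder.
  leading term 1: no divisor's leading term divides it; move -549/980 to the remainder.
The remainder 51/98x + 9/25y² - 981/4900y - 549/980 is nonzero, so it would be added as the next basis element.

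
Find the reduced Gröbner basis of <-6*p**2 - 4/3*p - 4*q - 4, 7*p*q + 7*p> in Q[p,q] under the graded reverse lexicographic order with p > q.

f_1 = -6*p**2 - 4/3*p - 4*q - 4, LT = p**2.
f_2 = 7*p*q + 7*p, LT = p*q.

S(f_1,f_2): lcm = p**2*q. S = -p**2 + 2/9*p*q + 2/3*q**2 + 2/3*q.
  leading term p**2: subtract (1/6)·f_1 from -p**2 + 2/9*p*q + 2/3*q**2 + 2/3*q → 2/9*p*q + 2/3*q**2 + 2/9*p + 4/3*q + 2/3
  leading term p*q: subtract (2/63)·f_2 from 2/9*p*q + 2/3*q**2 + 2/9*p + 4/3*q + 2/3 → 2/3*q**2 + 4/3*q + 2/3
  leading term q**2: no divisor's leading term divides it; move 2/3*q**2 to the remainder.
  leading term q: no divisor's leading term divides it; move 4/3*q to the remainder.
  leading term 1: no divisor's leading term divides it; move 2/3 to the remainder.
  remainder 2/3*q**2 + 4/3*q + 2/3 ≠ 0; add g_3 = 2/3*q**2 + 4/3*q + 2/3 to the basis.

The other S-polynomials (S(f_1,g_3), S(f_2,g_3)) all reduce to 0 modulo the current basis, so we have a Gröbner basis.

G = {p**2 + 2/9*p + 2/3*q + 2/3, p*q + p, q**2 + 2*q + 1}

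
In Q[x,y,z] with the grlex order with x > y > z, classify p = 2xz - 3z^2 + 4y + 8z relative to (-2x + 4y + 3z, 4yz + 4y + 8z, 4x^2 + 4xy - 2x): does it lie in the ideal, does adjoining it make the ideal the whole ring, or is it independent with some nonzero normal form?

2xz - 3z^2 + 4y + 8z lies in I (it reduces to 0).

First compute the reduced Gröbner basis of I by Buchberger's algorithm.
f_1 = -2x + 4y + 3z, LT = x.
f_2 = 4yz + 4y + 8z, LT = yz.
f_3 = 4x^2 + 4xy - 2x, LT = x^2.

S(f_1,f_3): lcm = x^2. S = -3xy - 3/2xz + 1/2x.
  leading term xy: subtract (3/2y)·f_1 from -3xy - 3/2xz + 1/2x → -3/2xz - 6y^2 - 9/2yz + 1/2x
  leading term xz: subtract (3/4z)·f_1 from -3/2xz - 6y^2 - 9/2yz + 1/2x → -6y^2 - 15/2yz - 9/4z^2 + 1/2x
  leading term y^2: no divisor's leading term divides it; move -6y^2 to the remainder.
  leading term yz: subtract (-15/8)·f_2 from -15/2yz - 9/4z^2 + 1/2x → -9/4z^2 + 1/2x + 15/2y + 15z
  leading term z^2: no divisor's leading term divides it; move -9/4z^2 to the remainder.
  leading term x: subtract (-1/4)·f_1 from 1/2x + 15/2y + 15z → 17/2y + 63/4z
  leading term y: no divisor's leading term divides it; move 17/2y to the remainder.
  leading term z: no divisor's leading term divides it; move 63/4z to the remainder.
  remainder -6y^2 - 9/4z^2 + 17/2y + 63/4z ≠ 0; add h_4 = -6y^2 - 9/4z^2 + 17/2y + 63/4z to the basis.

S(f_2,h_4): lcm = y^2z. S = -3/8z^3 + y^2 + 41/12yz + 21/8z^2.
  leading term z^3: no divisor's leading term divides it; move -3/8z^3 to the remainder.
  leading term y^2: subtract (-1/6)·h_4 from y^2 + 41/12yz + 21/8z^2 → 41/12yz + 9/4z^2 + 17/12y + 21/8z
  leading term yz: subtract (41/48)·f_2 from 41/12yz + 9/4z^2 + 17/12y + 21/8z → 9/4z^2 - 2y - 101/24z
  leading term z^2: no divisor's leading term divides it; move 9/4z^2 to the remainder.
  leading term y: no divisor's leading term divides it; move -2y to the remainder.
  leading term z: no divisor's leading term divides it; move -101/24z to the remainder.
  remainder -3/8z^3 + 9/4z^2 - 2y - 101/24z ≠ 0; add h_5 = -3/8z^3 + 9/4z^2 - 2y - 101/24z to the basis.

The other S-polynomials (S(f_1,f_2), S(f_2,f_3), S(f_1,h_4), S(f_3,h_4), S(f_1,h_5), S(f_2,h_5), S(f_3,h_5), S(h_4,h_5)) all reduce to 0 modulo the current basis, so we have a Gröbner basis.
Inter-reduce: drop elements whose leading term is divisible by another's, tail-reduce, and make monic.
Reduced Gröbner basis: {z^3 - 6z^2 + 16/3y + 101/9z, y^2 + 3/8z^2 - 17/12y - 21/8z, yz + y + 2z, x - 2y - 3/2z}.
Label its elements g_1 = z^3 - 6z^2 + 16/3y + 101/9z, g_2 = y^2 + 3/8z^2 - 17/12y - 21/8z, g_3 = yz + y + 2z, g_4 = x - 2y - 3/2z.

Reduce p = 2xz - 3z^2 + 4y + 8z modulo G:
  leading term xz: subtract (2z)·g_4 from 2xz - 3z^2 + 4y + 8z → 4yz + 4y + 8z
  leading term yz: subtract (4)·g_3 from 4yz + 4y + 8z → 0
  normal form = 0.
Since the normal form is 0, p ∈ I.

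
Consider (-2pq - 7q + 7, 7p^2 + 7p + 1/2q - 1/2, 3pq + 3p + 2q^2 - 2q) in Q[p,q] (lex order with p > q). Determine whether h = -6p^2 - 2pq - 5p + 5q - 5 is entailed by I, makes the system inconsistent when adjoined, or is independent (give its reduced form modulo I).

-6p^2 - 2pq - 5p + 5q - 5 lies in I (it reduces to 0).

First compute the reduced Gröbner basis of I by Buchberger's algorithm.
f_1 = -2pq - 7q + 7, LT = pq.
f_2 = 7p^2 + 7p + 1/2q - 1/2, LT = p^2.
f_3 = 3pq + 3p + 2q^2 - 2q, LT = pq.

S(f_1,f_2): lcm = p^2q. S = 5/2pq - 7/2p - 1/14q^2 + 1/14q.
  reduce S modulo (f_1, f_2, f_3):
  remainder -7/2p - 1/14q^2 - 243/28q + 35/4 ≠ 0; add k_4 = -7/2p - 1/14q^2 - 243/28q + 35/4 to the basis.

S(f_1,f_3): lcm = pq. S = -p - 2/3q^2 + 25/6q - 7/2.
  reduce S modulo (f_1, f_2, f_3, k_4):
  remainder -95/147q^2 + 977/147q - 6 ≠ 0; add k_5 = -95/147q^2 + 977/147q - 6 to the basis.

S(f_2,f_3): lcm = p^2q. S = -p^2 - 2/3pq^2 + 5/3pq + 1/14q^2 - 1/14q.
  reduce S modulo (f_1, f_2, f_3, k_4, k_5):
  remainder 55361/3990q - 55361/3990 ≠ 0; add k_6 = 55361/3990q - 55361/3990 to the basis.

The other S-polynomials (S(f_1,k_4), S(f_2,k_4), S(f_3,k_4), S(f_1,k_5), S(f_2,k_5), S(f_3,k_5), S(k_4,k_5), S(f_1,k_6), S(f_2,k_6), S(f_3,k_6), S(k_4,k_6), S(k_5,k_6)) all reduce to 0 modulo the current basis, so we have a Gröbner basis.
Inter-reduce: drop elements whose leading term is divisible by another's, tail-reduce, and make monic.
Reduced Gröbner basis: {p, q - 1}.
Label its elements g_1 = p, g_2 = q - 1.

Reduce h = -6p^2 - 2pq - 5p + 5q - 5 modulo G:
  leading term p^2: subtract (-6p)·g_1 from -6p^2 - 2pq - 5p + 5q - 5 → -2pq - 5p + 5q - 5
  leading term pq: subtract (-2q)·g_1 from -2pq - 5p + 5q - 5 → -5p + 5q - 5
  leading term p: subtract (-5)·g_1 from -5p + 5q - 5 → 5q - 5
  leading term q: subtract (5)·g_2 from 5q - 5 → 0
  normal form = 0.
Since the normal form is 0, h ∈ I.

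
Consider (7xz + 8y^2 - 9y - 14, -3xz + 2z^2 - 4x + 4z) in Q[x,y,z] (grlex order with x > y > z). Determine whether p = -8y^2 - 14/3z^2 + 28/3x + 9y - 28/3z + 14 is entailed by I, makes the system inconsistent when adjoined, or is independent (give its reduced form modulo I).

-8y^2 - 14/3z^2 + 28/3x + 9y - 28/3z + 14 lies in I (it reduces to 0).

First compute the reduced Gröbner basis of I by Buchberger's algorithm.
f_1 = 7xz + 8y^2 - 9y - 14, LT = xz.
f_2 = -3xz + 2z^2 - 4x + 4z, LT = xz.

S(f_1,f_2): lcm = xz. S = 8/7y^2 + 2/3z^2 - 4/3x - 9/7y + 4/3z - 2.
  reduce S modulo (f_1, f_2):
  remainder 8/7y^2 + 2/3z^2 - 4/3x - 9/7y + 4/3z - 2 ≠ 0; add h_3 = 8/7y^2 + 2/3z^2 - 4/3x - 9/7y + 4/3z - 2 to the basis.

The other S-polynomials (S(f_1,h_3), S(f_2,h_3)) all reduce to 0 modulo the current basis, so we have a Gröbner basis.
Inter-reduce: drop elements whose leading term is divisible by another's, tail-reduce, and make monic.
Reduced Gröbner basis: {xz - 2/3z^2 + 4/3x - 4/3z, y^2 + 7/12z^2 - 7/6x - 9/8y + 7/6z - 7/4}.
Label its elements g_1 = xz - 2/3z^2 + 4/3x - 4/3z, g_2 = y^2 + 7/12z^2 - 7/6x - 9/8y + 7/6z - 7/4.

Reduce p = -8y^2 - 14/3z^2 + 28/3x + 9y - 28/3z + 14 modulo G:
  leading term y^2: subtract (-8)·g_2 from -8y^2 - 14/3z^2 + 28/3x + 9y - 28/3z + 14 → 0
  normal form = 0.
Since the normal form is 0, p ∈ I.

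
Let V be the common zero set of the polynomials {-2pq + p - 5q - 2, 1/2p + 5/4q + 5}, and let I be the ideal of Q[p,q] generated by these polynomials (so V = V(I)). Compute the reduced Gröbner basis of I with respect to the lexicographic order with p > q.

f_1 = -2pq + p - 5q - 2, LT = pq.
f_2 = 1/2p + 5/4q + 5, LT = p.

S(f_1,f_2): lcm = pq. S = -1/2p - 5/2q^2 - 15/2q + 1.
  leading term p: subtract (-1)·f_2 from -1/2p - 5/2q^2 - 15/2q + 1 → -5/2q^2 - 25/4q + 6
  leading term q^2: no divisor's leading term divides it; move -5/2q^2 to the remainder.
  leading term q: no divisor's leading term divides it; move -25/4q to the remainder.
  leading term 1: no divisor's leading term divides it; move 6 to the remainder.
  remainder -5/2q^2 - 25/4q + 6 ≠ 0; add g_3 = -5/2q^2 - 25/4q + 6 to the basis.

S(f_1,g_3): lcm = pq^2. S = -3pq + 12/5p + 5/2q^2 + q.
  leading term pq: subtract (3/2)·f_1 from -3pq + 12/5p + 5/2q^2 + q → 9/10p + 5/2q^2 + 17/2q + 3
  leading term p: subtract (9/5)·f_2 from 9/10p + 5/2q^2 + 17/2q + 3 → 5/2q^2 + 25/4q - 6
  leading term q^2: subtract (-1)·g_3 from 5/2q^2 + 25/4q - 6 → 0
  remainder 0.

S(f_2,g_3): leading monomials are coprime, so the S-polynomial reduces to 0 (Buchberger's first criterion).
Every S-polynomial of the final basis reduces to 0, so we have a Gröbner basis.
Inter-reduce: drop elements whose leading term is divisible by another's, tail-reduce, and make monic.

G = {p + 5/2q + 10, q^2 + 5/2q - 12/5}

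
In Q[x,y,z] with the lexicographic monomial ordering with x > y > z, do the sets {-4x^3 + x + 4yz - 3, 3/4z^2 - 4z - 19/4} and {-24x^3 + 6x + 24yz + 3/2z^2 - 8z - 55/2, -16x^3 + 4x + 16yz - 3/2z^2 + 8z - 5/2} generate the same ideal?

Yes, the ideals are equal.

Since reduced Gröbner bases are canonical representatives of ideals under a given ordering, it suffices to compute and compare them.
Buchberger on the first generating set:
f_1 = -4x^3 + x + 4yz - 3, LT = x^3.
f_2 = 3/4z^2 - 4z - 19/4, LT = z^2.

S(f_1,f_2): leading monomials are coprime, so the S-polynomial reduces to 0 (Buchberger's first criterion).
Every S-polynomial of the final basis reduces to 0, so we have a Gröbner basis.
Inter-reduce: drop elements whose leading term is divisible by another's, tail-reduce, and make monic.
Reduced Gröbner basis: {x^3 - 1/4x - yz + 3/4, z^2 - 16/3z - 19/3}.

Buchberger on the second generating set:
h_1 = -24x^3 + 6x + 24yz + 3/2z^2 - 8z - 55/2, LT = x^3.
h_2 = -16x^3 + 4x + 16yz - 3/2z^2 + 8z - 5/2, LT = x^3.

S(h_1,h_2): lcm = x^3. S = -5/32z^2 + 5/6z + 95/96.
  leading term z^2: no divisor's leading term divides it; move -5/32z^2 to the remainder.
  leading term z: no divisor's leading term divides it; move 5/6z to the remainder.
  leading term 1: no divisor's leading term divides it; move 95/96 to the remainder.
  remainder -5/32z^2 + 5/6z + 95/96 ≠ 0; add k_3 = -5/32z^2 + 5/6z + 95/96 to the basis.

S(h_1,k_3): leading monomials are coprime, so the S-polynomial reduces to 0 (Buchberger's first criterion).
S(h_2,k_3): leading monomials are coprime, so the S-polynomial reduces to 0 (Buchberger's first criterion).
Every S-polynomial of the final basis reduces to 0, so we have a Gröbner basis.
Inter-reduce: drop elements whose leading term is divisible by another's, tail-reduce, and make monic.
Reduced Gröbner basis: {x^3 - 1/4x - yz + 3/4, z^2 - 16/3z - 19/3}.

The two bases agree; hence the ideals are identical.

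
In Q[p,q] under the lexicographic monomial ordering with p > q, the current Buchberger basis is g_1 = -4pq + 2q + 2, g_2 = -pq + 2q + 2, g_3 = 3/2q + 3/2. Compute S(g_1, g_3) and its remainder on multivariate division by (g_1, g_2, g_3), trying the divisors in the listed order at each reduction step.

S(g_1, g_3) = -p - 1/2q - 1/2; remainder on division = -p.

lcm(LM(g_1), LM(g_3)) = pq.
S = (lcm/LT(g_1))·g_1 − (lcm/LT(g_3))·g_3 = -p - 1/2q - 1/2.
Reduce S modulo (g_1, g_2, g_3) in that order:
  leading term p: no divisor's leading term divides it; move -p to the remainder.
  leading term q: subtract (-1/3)·g_3 from -1/2q - 1/2 → 0
The remainder -p is nonzero, so it would be added as the next basis element.
An S-polynomial is built so that the two leading terms cancel; whether anything survives reduction is exactly the Gröbner-basis criterion.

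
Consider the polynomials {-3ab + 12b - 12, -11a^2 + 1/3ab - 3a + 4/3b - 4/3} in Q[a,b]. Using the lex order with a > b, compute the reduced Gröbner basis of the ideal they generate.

f_1 = -3ab + 12b - 12, LT = ab.
f_2 = -11a^2 + 1/3ab - 3a + 4/3b - 4/3, LT = a^2.

S(f_1,f_2): lcm = a^2b. S = 1/33ab^2 - 47/11ab + 4a + 4/33b^2 - 4/33b.
  leading term ab^2: subtract (-1/99b)·f_1 from 1/33ab^2 - 47/11ab + 4a + 4/33b^2 - 4/33b → -47/11ab + 4a + 8/33b^2 - 8/33b
  leading term ab: subtract (47/33)·f_1 from -47/11ab + 4a + 8/33b^2 - 8/33b → 4a + 8/33b^2 - 52/3b + 188/11
  leading term a: no divisor's leading term divides it; move 4a to the remainder.
  leading term b^2: no divisor's leading term divides it; move 8/33b^2 to the remainder.
  leading term b: no divisor's leading term divides it; move -52/3b to the remainder.
  leading term 1: no divisor's leading term divides it; move 188/11 to the remainder.
  remainder 4a + 8/33b^2 - 52/3b + 188/11 ≠ 0; add g_3 = 4a + 8/33b^2 - 52/3b + 188/11 to the basis.

S(f_1,g_3): lcm = ab. S = -2/33b^3 + 13/3b^2 - 91/11b + 4.
  leading term b^3: no divisor's leading term divides it; move -2/33b^3 to the remainder.
  leading term b^2: no divisor's leading term divides it; move 13/3b^2 to the remainder.
  leading term b: no divisor's leading term divides it; move -91/11b to the remainder.
  leading term 1: no divisor's leading term divides it; move 4 to the remainder.
  remainder -2/33b^3 + 13/3b^2 - 91/11b + 4 ≠ 0; add g_4 = -2/33b^3 + 13/3b^2 - 91/11b + 4 to the basis.

The other S-polynomials (S(f_2,g_3), S(f_1,g_4), S(f_2,g_4), S(g_3,g_4)) all reduce to 0 modulo the current basis, so we have a Gröbner basis.
Inter-reduce: drop elements whose leading term is divisible by another's, tail-reduce, and make monic.

G = {a + 2/33b^2 - 13/3b + 47/11, b^3 - 143/2b^2 + 273/2b - 66}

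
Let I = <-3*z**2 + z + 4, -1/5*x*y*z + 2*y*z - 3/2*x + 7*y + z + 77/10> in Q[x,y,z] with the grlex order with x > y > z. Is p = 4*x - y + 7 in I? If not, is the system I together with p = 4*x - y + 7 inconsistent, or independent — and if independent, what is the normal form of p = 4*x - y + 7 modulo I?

4*x - y + 7 is independent of I; its normal form modulo I is 4*x - y + 7.

First compute the reduced Gröbner basis of I by Buchberger's algorithm.
f_1 = -3*z**2 + z + 4, LT = z**2.
f_2 = -1/5*x*y*z + 2*y*z - 3/2*x + 7*y + z + 77/10, LT = x*y*z.

S(f_1,f_2): lcm = x*y*z**2. S = -1/3*x*y*z + 10*y*z**2 - 4/3*x*y - 15/2*x*z + 35*y*z + 5*z**2 + 77/2*z.
  leading term x*y*z: subtract (5/3)·f_2 from -1/3*x*y*z + 10*y*z**2 - 4/3*x*y - 15/2*x*z + 35*y*z + 5*z**2 + 77/2*z → 10*y*z**2 - 4/3*x*y - 15/2*x*z + 95/3*y*z + 5*z**2 + 5/2*x - 35/3*y + 221/6*z - 77/6
  leading term y*z**2: subtract (-10/3*y)·f_1 from 10*y*z**2 - 4/3*x*y - 15/2*x*z + 95/3*y*z + 5*z**2 + 5/2*x - 35/3*y + 221/6*z - 77/6 → -4/3*x*y - 15/2*x*z + 35*y*z + 5*z**2 + 5/2*x + 5/3*y + 221/6*z - 77/6
  leading term x*y: no divisor's leading term divides it; move -4/3*x*y to the remainder.
  leading term x*z: no divisor's leading term divides it; move -15/2*x*z to the remainder.
  leading term y*z: no divisor's leading term divides it; move 35*y*z to the remainder.
  leading term z**2: subtract (-5/3)·f_1 from 5*z**2 + 5/2*x + 5/3*y + 221/6*z - 77/6 → 5/2*x + 5/3*y + 77/2*z - 37/6
  leading term x: no divisor's leading term divides it; move 5/2*x to the remainder.
  leading term y: no divisor's leading term divides it; move 5/3*y to the remainder.
  leading term z: no divisor's leading term divides it; move 77/2*z to the remainder.
  leading term 1: no divisor's leading term divides it; move -37/6 to the remainder.
  remainder -4/3*x*y - 15/2*x*z + 35*y*z + 5/2*x + 5/3*y + 77/2*z - 37/6 ≠ 0; add h_3 = -4/3*x*y - 15/2*x*z + 35*y*z + 5/2*x + 5/3*y + 77/2*z - 37/6 to the basis.

The other S-polynomials (S(f_1,h_3), S(f_2,h_3)) all reduce to 0 modulo the current basis, so we have a Gröbner basis.
Inter-reduce: drop elements whose leading term is divisible by another's, tail-reduce, and make monic.
Reduced Gröbner basis: {x*y + 45/8*x*z - 105/4*y*z - 15/8*x - 5/4*y - 231/8*z + 37/8, z**2 - 1/3*z - 4/3}.
Label its elements g_1 = x*y + 45/8*x*z - 105/4*y*z - 15/8*x - 5/4*y - 231/8*z + 37/8, g_2 = z**2 - 1/3*z - 4/3.

Reduce p = 4*x - y + 7 modulo G:
  leading term x: no divisor's leading term divides it; move 4*x to the remainder.
  leading term y: no divisor's leading term divides it; move -y to the remainder.
  leading term 1: no divisor's leading term divides it; move 7 to the remainder.
  normal form = 4*x - y + 7.
The normal form is nonzero, so p ∉ I. Since p minus its normal form lies in I, I + (p) = I + (r) where r = 4*x - y + 7; decide whether this ideal is the whole ring.
Run Buchberger on G together with r (pairs among the g_i already reduce to 0 since G is a Gröbner basis):
g_1 = x*y + 45/8*x*z - 105/4*y*z - 15/8*x - 5/4*y - 231/8*z + 37/8, LT = x*y.
g_2 = z**2 - 1/3*z - 4/3, LT = z**2.
r = 4*x - y + 7, LT = x.

S(g_1,r): lcm = x*y. S = 45/8*x*z + 1/4*y**2 - 105/4*y*z - 15/8*x - 3*y - 231/8*z + 37/8.
  leading term x*z: subtract (45/32*z)·r from 45/8*x*z + 1/4*y**2 - 105/4*y*z - 15/8*x - 3*y - 231/8*z + 37/8 → 1/4*y**2 - 795/32*y*z - 15/8*x - 3*y - 1239/32*z + 37/8
  leading term y**2: no divisor's leading term divides it; move 1/4*y**2 to the remainder.
  leading term y*z: no divisor's leading term divides it; move -795/32*y*z to the remainder.
  leading term x: subtract (-15/32)·r from -15/8*x - 3*y - 1239/32*z + 37/8 → -111/32*y - 1239/32*z + 253/32
  leading term y: no divisor's leading term divides it; move -111/32*y to the remainder.
  leading term z: no divisor's leading term divides it; move -1239/32*z to the remainder.
  leading term 1: no divisor's leading term divides it; move 253/32 to the remainder.
  remainder 1/4*y**2 - 795/32*y*z - 111/32*y - 1239/32*z + 253/32 ≠ 0; add m_4 = 1/4*y**2 - 795/32*y*z - 111/32*y - 1239/32*z + 253/32 to the basis.

The other S-polynomials (S(g_1,g_2), S(g_2,r), S(g_1,m_4), S(g_2,m_4), S(r,m_4)) all reduce to 0 modulo the current basis, so we have a Gröbner basis.
Inter-reduce: drop elements whose leading term is divisible by another's, tail-reduce, and make monic.
Reduced Gröbner basis: {y**2 - 795/8*y*z - 111/8*y - 1239/8*z + 253/8, z**2 - 1/3*z - 4/3, x - 1/4*y + 7/4}.
The reduced Gröbner basis of I + (p) is {y**2 - 795/8*y*z - 111/8*y - 1239/8*z + 253/8, z**2 - 1/3*z - 4/3, x - 1/4*y + 7/4} ≠ {1}, a proper ideal, so the enlarged system stays consistent: p is independent of I, with normal form 4*x - y + 7.

The remainder on division by a Gröbner basis is unique — it is the normal form.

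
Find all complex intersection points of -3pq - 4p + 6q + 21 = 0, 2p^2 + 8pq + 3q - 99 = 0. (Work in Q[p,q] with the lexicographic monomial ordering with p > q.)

{(3, 3), (13/6 - sqrt(1483)/6, -77/57 - sqrt(1483)/57), (13/6 + sqrt(1483)/6, -77/57 + sqrt(1483)/57)}

Compute a lex Gröbner basis by Buchberger's algorithm.
f_1 = -3pq - 4p + 6q + 21, LT = pq.
f_2 = 2p^2 + 8pq + 3q - 99, LT = p^2.

S(f_1,f_2): lcm = p^2q. S = 4/3p^2 - 4pq^2 - 2pq - 7p - 3/2q^2 + 99/2q.
  leading term p^2: subtract (2/3)·f_2 from 4/3p^2 - 4pq^2 - 2pq - 7p - 3/2q^2 + 99/2q → -4pq^2 - 22/3pq - 7p - 3/2q^2 + 95/2q + 66
  leading term pq^2: subtract (4/3q)·f_1 from -4pq^2 - 22/3pq - 7p - 3/2q^2 + 95/2q + 66 → -2pq - 7p - 19/2q^2 + 39/2q + 66
  leading term pq: subtract (2/3)·f_1 from -2pq - 7p - 19/2q^2 + 39/2q + 66 → -13/3p - 19/2q^2 + 31/2q + 52
  leading term p: no divisor's leading term divides it; move -13/3p to the remainder.
  leading term q^2: no divisor's leading term divides it; move -19/2q^2 to the remainder.
  leading term q: no divisor's leading term divides it; move 31/2q to the remainder.
  leading term 1: no divisor's leading term divides it; move 52 to the remainder.
  remainder -13/3p - 19/2q^2 + 31/2q + 52 ≠ 0; add h_3 = -13/3p - 19/2q^2 + 31/2q + 52 to the basis.

S(f_1,h_3): lcm = pq. S = 4/3p - 57/26q^3 + 93/26q^2 + 10q - 7.
  leading term p: subtract (-4/13)·h_3 from 4/3p - 57/26q^3 + 93/26q^2 + 10q - 7 → -57/26q^3 + 17/26q^2 + 192/13q + 9
  leading term q^3: no divisor's leading term divides it; move -57/26q^3 to the remainder.
  leading term q^2: no divisor's leading term divides it; move 17/26q^2 to the remainder.
  leading term q: no divisor's leading term divides it; move 192/13q to the remainder.
  leading term 1: no divisor's leading term divides it; move 9 to the remainder.
  remainder -57/26q^3 + 17/26q^2 + 192/13q + 9 ≠ 0; add h_4 = -57/26q^3 + 17/26q^2 + 192/13q + 9 to the basis.

The other S-polynomials (S(f_2,h_3), S(f_1,h_4), S(f_2,h_4), S(h_3,h_4)) all reduce to 0 modulo the current basis, so we have a Gröbner basis.
Inter-reduce: drop elements whose leading term is divisible by another's, tail-reduce, and make monic.
Reduced Gröbner basis: {p + 57/26q^2 - 93/26q - 12, q^3 - 17/57q^2 - 128/19q - 78/19}.

Since the basis is lex-ordered, q^3 - 17/57q^2 - 128/19q - 78/19 is univariate in q. Its roots are {3, -77/57 - sqrt(1483)/57, -77/57 + sqrt(1483)/57}. Back-substituting each root into the other basis elements fixes the other coordinates.
  q = 3: the earlier basis element becomes p - 3 = 0, giving p = 3 — point (3, 3).
  q = -77/57 - sqrt(1483)/57: the earlier basis element becomes p - 13/6 + sqrt(1483)/6 = 0, giving p = 13/6 - sqrt(1483)/6 — point (13/6 - sqrt(1483)/6, -77/57 - sqrt(1483)/57).
  q = -77/57 + sqrt(1483)/57: the earlier basis element becomes p - sqrt(1483)/6 - 13/6 = 0, giving p = 13/6 + sqrt(1483)/6 — point (13/6 + sqrt(1483)/6, -77/57 + sqrt(1483)/57).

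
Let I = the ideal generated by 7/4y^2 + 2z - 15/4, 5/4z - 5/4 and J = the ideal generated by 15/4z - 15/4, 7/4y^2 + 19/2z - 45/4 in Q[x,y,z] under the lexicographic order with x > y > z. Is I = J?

Yes, the ideals are equal.

Two ideals are equal iff their reduced Gröbner bases coincide (the reduced basis is unique for a fixed ordering).
Buchberger on the first generating set:
f_1 = 7/4y^2 + 2z - 15/4, LT = y^2.
f_2 = 5/4z - 5/4, LT = z.

S(f_1,f_2): leading monomials are coprime, so the S-polynomial reduces to 0 (Buchberger's first criterion).
Every S-polynomial of the final basis reduces to 0, so we have a Gröbner basis.
Inter-reduce: drop elements whose leading term is divisible by another's, tail-reduce, and make monic.
Reduced Gröbner basis: {y^2 - 1, z - 1}.

Buchberger on the second generating set:
h_1 = 15/4z - 15/4, LT = z.
h_2 = 7/4y^2 + 19/2z - 45/4, LT = y^2.

S(h_1,h_2): leading monomials are coprime, so the S-polynomial reduces to 0 (Buchberger's first criterion).
Every S-polynomial of the final basis reduces to 0, so we have a Gröbner basis.
Inter-reduce: drop elements whose leading term is divisible by another's, tail-reduce, and make monic.
Reduced Gröbner basis: {y^2 - 1, z - 1}.

Same reduced basis, so the two generating sets span the same ideal.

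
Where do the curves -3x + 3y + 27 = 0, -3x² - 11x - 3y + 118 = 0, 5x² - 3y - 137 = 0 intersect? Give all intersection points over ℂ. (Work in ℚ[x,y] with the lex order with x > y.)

{(5, -4)}

Compute a lex Gröbner basis by Buchberger's algorithm.
f_1 = -3x + 3y + 27, LT = x.
f_2 = -3x² - 11x - 3y + 118, LT = x².
f_3 = 5x² - 3y - 137, LT = x².

S(f_1,f_2): lcm = x². S = -xy - 38/3x - y + 118/3.
  leading term xy: subtract (⅓y)·f_1 from -xy - 38/3x - y + 118/3 → -38/3x - y² - 10y + 118/3
  leading term x: subtract (38/9)·f_1 from -38/3x - y² - 10y + 118/3 → -y² - 68/3y - 224/3
  leading term y²: no divisor's leading term divides it; move -y² to the remainder.
  leading term y: no divisor's leading term divides it; move -68/3y to the remainder.
  leading term 1: no divisor's leading term divides it; move -224/3 to the remainder.
  remainder -y² - 68/3y - 224/3 ≠ 0; add h_4 = -y² - 68/3y - 224/3 to the basis.

S(f_1,f_3): lcm = x². S = -xy - 9x + ⅗y + 137/5.
  leading term xy: subtract (⅓y)·f_1 from -xy - 9x + ⅗y + 137/5 → -9x - y² - 42/5y + 137/5
  leading term x: subtract (3)·f_1 from -9x - y² - 42/5y + 137/5 → -y² - 87/5y - 268/5
  leading term y²: subtract (1)·h_4 from -y² - 87/5y - 268/5 → 79/15y + 316/15
  leading term y: no divisor's leading term divides it; move 79/15y to the remainder.
  leading term 1: no divisor's leading term divides it; move 316/15 to the remainder.
  remainder 79/15y + 316/15 ≠ 0; add h_5 = 79/15y + 316/15 to the basis.

The other S-polynomials (S(f_2,f_3), S(f_1,h_4), S(f_2,h_4), S(f_3,h_4), S(f_1,h_5), S(f_2,h_5), S(f_3,h_5), S(h_4,h_5)) all reduce to 0 modulo the current basis, so we have a Gröbner basis.
Inter-reduce: drop elements whose leading term is divisible by another's, tail-reduce, and make monic.
Reduced Gröbner basis: {x - 5, y + 4}.

The lex basis is triangular: the last element involves only y. Solving y + 4 = 0 gives y ∈ {-4}; substituting each value into the earlier elements determines the remaining variables.
  y = -4: the earlier basis element becomes x - 5 = 0, giving x = 5 — point (5, -4).
Each listed point satisfies every original equation (direct substitution).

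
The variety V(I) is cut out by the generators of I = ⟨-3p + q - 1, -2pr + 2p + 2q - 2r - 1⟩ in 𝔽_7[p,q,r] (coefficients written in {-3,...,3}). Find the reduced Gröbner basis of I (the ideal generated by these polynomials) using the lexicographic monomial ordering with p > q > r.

The reduced Gröbner basis is the canonical form of the ideal for this ordering.

f_1 = -3p + q - 1, LT = p.
f_2 = -2pr + 2p + 2q - 2r - 1, LT = pr.

S(f_1,f_2): lcm = pr. S = p + 2qr + q - 3r + 3.
  leading term p: subtract (2)·f_1 from p + 2qr + q - 3r + 3 → 2qr - q - 3r - 2
  leading term qr: no divisor's leading term divides it; move 2qr to the remainder.
  leading term q: no divisor's leading term divides it; move -q to the remainder.
  leading term r: no divisor's leading term divides it; move -3r to the remainder.
  leading term 1: no divisor's leading term divides it; move -2 to the remainder.
  remainder 2qr - q - 3r - 2 ≠ 0; add g_3 = 2qr - q - 3r - 2 to the basis.

The other S-polynomials (S(f_1,g_3), S(f_2,g_3)) all reduce to 0 modulo the current basis, so we have a Gröbner basis.
Inter-reduce: drop elements whose leading term is divisible by another's, tail-reduce, and make monic.

G = {p + 2q - 2, qr + 3q + 2r - 1}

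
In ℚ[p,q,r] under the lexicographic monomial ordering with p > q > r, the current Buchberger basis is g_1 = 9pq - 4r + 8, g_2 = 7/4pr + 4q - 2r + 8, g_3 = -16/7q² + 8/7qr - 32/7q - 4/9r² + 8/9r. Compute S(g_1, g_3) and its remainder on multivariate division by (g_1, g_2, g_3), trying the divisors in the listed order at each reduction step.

S(g_1, g_3) = ½pqr - 2pq - 7/36pr² + 7/18pr - 4/9qr + 8/9q; remainder on division = 0.

lcm(LM(g_1), LM(g_3)) = pq².
S = (lcm/LT(g_1))·g_1 − (lcm/LT(g_3))·g_3 = ½pqr - 2pq - 7/36pr² + 7/18pr - 4/9qr + 8/9q.
Reduce S modulo (g_1, g_2, g_3) in that order:
  leading term pqr: subtract (1/18r)·g_1 from ½pqr - 2pq - 7/36pr² + 7/18pr - 4/9qr + 8/9q → -2pq - 7/36pr² + 7/18pr - 4/9qr + 8/9q + 2/9r² - 4/9r
  leading term pq: subtract (-2/9)·g_1 from -2pq - 7/36pr² + 7/18pr - 4/9qr + 8/9q + 2/9r² - 4/9r → -7/36pr² + 7/18pr - 4/9qr + 8/9q + 2/9r² - 4/3r + 16/9
  leading term pr²: subtract (-1/9r)·g_2 from -7/36pr² + 7/18pr - 4/9qr + 8/9q + 2/9r² - 4/3r + 16/9 → 7/18pr + 8/9q - 4/9r + 16/9
  leading term pr: subtract (2/9)·g_2 from 7/18pr + 8/9q - 4/9r + 16/9 → 0
The remainder is 0, so this S-polynomial contributes no new basis element.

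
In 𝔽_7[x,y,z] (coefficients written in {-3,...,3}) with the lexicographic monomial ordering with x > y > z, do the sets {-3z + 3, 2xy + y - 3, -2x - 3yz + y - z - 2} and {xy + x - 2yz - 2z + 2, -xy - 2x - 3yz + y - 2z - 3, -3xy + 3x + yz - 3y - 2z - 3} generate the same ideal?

No, the ideals differ.

Since reduced Gröbner bases are canonical representatives of ideals under a given ordering, it suffices to compute and compare them.
Buchberger on the first generating set:
f_1 = -3z + 3, LT = z.
f_2 = 2xy + y - 3, LT = xy.
f_3 = -2x - 3yz + y - z - 2, LT = x.

S(f_2,f_3): lcm = xy. S = 2y²z - 3y² + 3yz + 3y + 2.
  leading term y²z: subtract (-3y²)·f_1 from 2y²z - 3y² + 3yz + 3y + 2 → -y² + 3yz + 3y + 2
  leading term y²: no divisor's leading term divides it; move -y² to the remainder.
  leading term yz: subtract (-y)·f_1 from 3yz + 3y + 2 → -y + 2
  leading term y: no divisor's leading term divides it; move -y to the remainder.
  leading term 1: no divisor's leading term divides it; move 2 to the remainder.
  remainder -y² - y + 2 ≠ 0; add g_4 = -y² - y + 2 to the basis.

The other S-polynomials (S(f_1,f_2), S(f_1,f_3), S(f_1,g_4), S(f_2,g_4), S(f_3,g_4)) all reduce to 0 modulo the current basis, so we have a Gröbner basis.
Inter-reduce: drop elements whose leading term is divisible by another's, tail-reduce, and make monic.
Reduced Gröbner basis: {x + y - 2, y² + y - 2, z - 1}.

Buchberger on the second generating set:
h_1 = xy + x - 2yz - 2z + 2, LT = xy.
h_2 = -xy - 2x - 3yz + y - 2z - 3, LT = xy.
h_3 = -3xy + 3x + yz - 3y - 2z - 3, LT = xy.

S(h_1,h_2): lcm = xy. S = -x + 2yz + y + 3z - 1.
  leading term x: no divisor's leading term divides it; move -x to the remainder.
  leading term yz: no divisor's leading term divides it; move 2yz to the remainder.
  leading term y: no divisor's leading term divides it; move y to the remainder.
  leading term z: no divisor's leading term divides it; move 3z to the remainder.
  leading term 1: no divisor's leading term divides it; move -1 to the remainder.
  remainder -x + 2yz + y + 3z - 1 ≠ 0; add k_4 = -x + 2yz + y + 3z - 1 to the basis.

S(h_1,h_3): lcm = xy. S = 2x + 3yz - y + 2z + 1.
  leading term x: subtract (-2)·k_4 from 2x + 3yz - y + 2z + 1 → y + z - 1
  leading term y: no divisor's leading term divides it; move y to the remainder.
  leading term z: no divisor's leading term divides it; move z to the remainder.
  leading term 1: no divisor's leading term divides it; move -1 to the remainder.
  remainder y + z - 1 ≠ 0; add k_5 = y + z - 1 to the basis.

S(h_1,k_4): lcm = xy. S = x + 2y²z + y² + yz - y - 2z + 2.
  leading term x: subtract (-1)·k_4 from x + 2y²z + y² + yz - y - 2z + 2 → 2y²z + y² + 3yz + z + 1
  leading term y²z: subtract (2yz)·k_5 from 2y²z + y² + 3yz + z + 1 → y² - 2yz² - 2yz + z + 1
  leading term y²: subtract (y)·k_5 from y² - 2yz² - 2yz + z + 1 → -2yz² - 3yz + y + z + 1
  leading term yz²: subtract (-2z²)·k_5 from -2yz² - 3yz + y + z + 1 → -3yz + y + 2z³ - 2z² + z + 1
  leading term yz: subtract (-3z)·k_5 from -3yz + y + 2z³ - 2z² + z + 1 → y + 2z³ + z² - 2z + 1
  leading term y: subtract (1)·k_5 from y + 2z³ + z² - 2z + 1 → 2z³ + z² - 3z + 2
  leading term z³: no divisor's leading term divides it; move 2z³ to the remainder.
  leading term z²: no divisor's leading term divides it; move z² to the remainder.
  leading term z: no divisor's leading term divides it; move -3z to the remainder.
  leading term 1: no divisor's leading term divides it; move 2 to the remainder.
  remainder 2z³ + z² - 3z + 2 ≠ 0; add k_6 = 2z³ + z² - 3z + 2 to the basis.

The other S-polynomials (S(h_2,h_3), S(h_2,k_4), S(h_3,k_4), S(h_1,k_5), S(h_2,k_5), S(h_3,k_5), S(k_4,k_5), S(h_1,k_6), S(h_2,k_6), S(h_3,k_6), S(k_4,k_6), S(k_5,k_6)) all reduce to 0 modulo the current basis, so we have a Gröbner basis.
Inter-reduce: drop elements whose leading term is divisible by another's, tail-reduce, and make monic.
Reduced Gröbner basis: {x + 2z² + 3z, y + z - 1, z³ - 3z² + 2z + 1}.

Since the reduced bases disagree, the two ideals are not the same.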